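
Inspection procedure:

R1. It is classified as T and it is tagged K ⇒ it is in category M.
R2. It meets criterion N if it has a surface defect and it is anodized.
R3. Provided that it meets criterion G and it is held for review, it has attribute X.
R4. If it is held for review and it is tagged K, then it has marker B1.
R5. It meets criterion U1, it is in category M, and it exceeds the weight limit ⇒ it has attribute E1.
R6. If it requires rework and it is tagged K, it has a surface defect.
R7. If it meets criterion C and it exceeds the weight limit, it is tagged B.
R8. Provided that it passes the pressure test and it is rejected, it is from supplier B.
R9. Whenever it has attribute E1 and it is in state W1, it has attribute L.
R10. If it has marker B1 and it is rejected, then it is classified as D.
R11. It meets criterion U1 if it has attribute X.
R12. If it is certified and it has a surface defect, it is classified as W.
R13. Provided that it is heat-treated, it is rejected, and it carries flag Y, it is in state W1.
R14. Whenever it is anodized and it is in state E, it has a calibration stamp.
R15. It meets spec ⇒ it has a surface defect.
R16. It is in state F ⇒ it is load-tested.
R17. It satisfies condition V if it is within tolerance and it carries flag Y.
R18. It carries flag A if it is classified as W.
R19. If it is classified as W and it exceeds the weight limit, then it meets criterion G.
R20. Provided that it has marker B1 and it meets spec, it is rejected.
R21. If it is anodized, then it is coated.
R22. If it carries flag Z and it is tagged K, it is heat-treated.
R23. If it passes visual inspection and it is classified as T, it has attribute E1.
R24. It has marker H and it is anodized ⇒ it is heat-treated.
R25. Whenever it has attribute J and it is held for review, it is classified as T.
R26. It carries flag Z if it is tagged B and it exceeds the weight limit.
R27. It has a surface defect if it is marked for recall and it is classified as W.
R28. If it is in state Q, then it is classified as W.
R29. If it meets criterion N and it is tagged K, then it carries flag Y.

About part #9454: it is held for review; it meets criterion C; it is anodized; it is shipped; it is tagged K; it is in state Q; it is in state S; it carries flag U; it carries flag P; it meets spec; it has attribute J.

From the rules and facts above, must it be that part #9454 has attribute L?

Forward chaining from the given facts derives: has marker B1, has a surface defect, is rejected, is coated, is classified as T, is classified as W, is in category M, meets criterion N, is classified as D, carries flag A, carries flag Y.
The only rule concluding "it has attribute L" is R9, which needs "it has attribute E1"; that is never established.

No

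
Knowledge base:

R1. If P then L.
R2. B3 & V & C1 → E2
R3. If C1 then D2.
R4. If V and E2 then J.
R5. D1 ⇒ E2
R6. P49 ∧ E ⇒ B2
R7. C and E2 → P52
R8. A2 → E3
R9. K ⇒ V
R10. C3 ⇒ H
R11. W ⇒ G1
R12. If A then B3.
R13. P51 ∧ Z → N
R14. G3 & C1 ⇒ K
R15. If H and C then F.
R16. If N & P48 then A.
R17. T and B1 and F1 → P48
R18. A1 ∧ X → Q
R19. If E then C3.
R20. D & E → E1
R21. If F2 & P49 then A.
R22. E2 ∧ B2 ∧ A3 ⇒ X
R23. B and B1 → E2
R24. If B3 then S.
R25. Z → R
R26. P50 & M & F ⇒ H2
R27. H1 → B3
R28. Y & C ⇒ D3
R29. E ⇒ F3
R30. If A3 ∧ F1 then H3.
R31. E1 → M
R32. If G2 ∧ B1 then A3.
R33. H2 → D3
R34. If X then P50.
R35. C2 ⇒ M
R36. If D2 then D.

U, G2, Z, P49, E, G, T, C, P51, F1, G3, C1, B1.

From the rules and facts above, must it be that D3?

Yes

D2  (by R3: C1)
B2  (by R6: P49, E)
N  (by R13: P51, Z)
K  (by R14: G3, C1)
P48  (by R17: T, B1, F1)
C3  (by R19: E)
A3  (by R32: G2, B1)
D  (by R36: D2)
V  (by R9: K)
H  (by R10: C3)
F  (by R15: H, C)
A  (by R16: N, P48)
E1  (by R20: D, E)
M  (by R31: E1)
B3  (by R12: A)
E2  (by R2: B3, V, C1)
X  (by R22: E2, B2, A3)
P50  (by R34: X)
H2  (by R26: P50, M, F)
D3  (by R33: H2)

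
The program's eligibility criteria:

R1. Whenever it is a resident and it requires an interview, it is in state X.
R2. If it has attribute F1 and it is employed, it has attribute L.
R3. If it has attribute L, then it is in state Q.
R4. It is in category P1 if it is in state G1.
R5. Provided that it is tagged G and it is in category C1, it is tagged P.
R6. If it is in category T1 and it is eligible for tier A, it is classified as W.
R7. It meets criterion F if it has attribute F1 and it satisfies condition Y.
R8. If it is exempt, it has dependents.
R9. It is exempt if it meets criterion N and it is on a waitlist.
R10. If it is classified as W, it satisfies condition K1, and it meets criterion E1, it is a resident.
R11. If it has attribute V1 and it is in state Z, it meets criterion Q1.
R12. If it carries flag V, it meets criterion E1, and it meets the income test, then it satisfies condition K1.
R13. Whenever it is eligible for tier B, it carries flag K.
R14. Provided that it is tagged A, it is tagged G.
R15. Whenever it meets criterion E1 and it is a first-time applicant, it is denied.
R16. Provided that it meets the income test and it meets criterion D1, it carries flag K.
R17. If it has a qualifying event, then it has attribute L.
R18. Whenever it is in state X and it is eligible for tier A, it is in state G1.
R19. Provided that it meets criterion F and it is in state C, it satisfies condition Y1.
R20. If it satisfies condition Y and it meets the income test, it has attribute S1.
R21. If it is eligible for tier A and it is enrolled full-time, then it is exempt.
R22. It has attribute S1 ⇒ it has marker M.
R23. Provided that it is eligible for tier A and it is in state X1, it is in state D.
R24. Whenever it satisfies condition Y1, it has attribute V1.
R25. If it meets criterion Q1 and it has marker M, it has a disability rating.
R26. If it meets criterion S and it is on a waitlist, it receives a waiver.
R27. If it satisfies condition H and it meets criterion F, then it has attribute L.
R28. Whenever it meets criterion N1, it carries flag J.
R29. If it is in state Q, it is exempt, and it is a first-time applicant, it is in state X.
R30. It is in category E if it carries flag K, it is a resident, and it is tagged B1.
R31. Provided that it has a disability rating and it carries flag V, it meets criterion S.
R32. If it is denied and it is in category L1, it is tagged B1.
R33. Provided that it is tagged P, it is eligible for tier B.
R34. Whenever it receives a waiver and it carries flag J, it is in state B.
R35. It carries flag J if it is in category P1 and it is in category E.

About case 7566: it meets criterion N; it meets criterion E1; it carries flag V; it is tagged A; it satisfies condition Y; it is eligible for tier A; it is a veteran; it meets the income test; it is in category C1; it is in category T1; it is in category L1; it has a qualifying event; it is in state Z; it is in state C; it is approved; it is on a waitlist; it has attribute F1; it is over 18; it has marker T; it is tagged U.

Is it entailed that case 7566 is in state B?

No

Forward chaining from the given facts derives: is classified as W, meets criterion F, is exempt, satisfies condition K1, is tagged G, has attribute L, satisfies condition Y1, has attribute S1, has marker M, has attribute V1, is in state Q, is tagged P, has dependents, is a resident, meets criterion Q1, has a disability rating, meets criterion S, is eligible for tier B, carries flag K, receives a waiver.
The only rule concluding "it is in state B" is R34, which needs "it carries flag J"; that is never established.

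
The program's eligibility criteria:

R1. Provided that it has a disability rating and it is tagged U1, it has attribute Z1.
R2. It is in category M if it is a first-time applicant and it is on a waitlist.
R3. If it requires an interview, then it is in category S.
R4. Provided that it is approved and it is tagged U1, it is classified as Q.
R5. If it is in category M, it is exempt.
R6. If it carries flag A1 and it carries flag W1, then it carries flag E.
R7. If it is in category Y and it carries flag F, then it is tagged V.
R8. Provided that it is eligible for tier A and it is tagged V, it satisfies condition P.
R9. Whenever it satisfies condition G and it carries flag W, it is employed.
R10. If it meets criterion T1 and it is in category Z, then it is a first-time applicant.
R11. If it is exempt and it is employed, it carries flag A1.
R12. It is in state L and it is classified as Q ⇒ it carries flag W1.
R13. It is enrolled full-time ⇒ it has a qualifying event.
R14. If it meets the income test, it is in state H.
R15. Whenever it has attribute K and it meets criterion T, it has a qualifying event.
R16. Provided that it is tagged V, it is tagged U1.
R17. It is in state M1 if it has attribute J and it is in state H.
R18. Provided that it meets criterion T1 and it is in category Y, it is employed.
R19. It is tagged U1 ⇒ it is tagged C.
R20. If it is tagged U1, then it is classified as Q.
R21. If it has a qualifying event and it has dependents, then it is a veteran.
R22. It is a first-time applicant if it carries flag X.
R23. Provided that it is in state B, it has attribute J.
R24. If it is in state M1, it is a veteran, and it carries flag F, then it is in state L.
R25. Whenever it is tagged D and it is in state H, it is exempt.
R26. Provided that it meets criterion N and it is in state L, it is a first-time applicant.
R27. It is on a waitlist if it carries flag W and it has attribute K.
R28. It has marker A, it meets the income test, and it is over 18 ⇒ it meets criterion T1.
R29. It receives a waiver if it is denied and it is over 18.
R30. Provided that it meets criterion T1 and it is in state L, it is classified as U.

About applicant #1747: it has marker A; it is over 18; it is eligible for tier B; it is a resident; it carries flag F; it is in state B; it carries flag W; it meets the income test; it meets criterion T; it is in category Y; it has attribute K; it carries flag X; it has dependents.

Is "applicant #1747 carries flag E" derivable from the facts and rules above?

Yes

By R7 (it is in category Y, it carries flag F): it is tagged V.
By R14 (it meets the income test): it is in state H.
By R15 (it has attribute K, it meets criterion T): it has a qualifying event.
By R16 (it is tagged V): it is tagged U1.
By R20 (it is tagged U1): it is classified as Q.
By R21 (it has a qualifying event, it has dependents): it is a veteran.
By R22 (it carries flag X): it is a first-time applicant.
By R23 (it is in state B): it has attribute J.
By R27 (it carries flag W, it has attribute K): it is on a waitlist.
By R28 (it has marker A, it meets the income test, it is over 18): it meets criterion T1.
By R2 (it is a first-time applicant, it is on a waitlist): it is in category M.
By R5 (it is in category M): it is exempt.
By R17 (it has attribute J, it is in state H): it is in state M1.
By R18 (it meets criterion T1, it is in category Y): it is employed.
By R24 (it is in state M1, it is a veteran, it carries flag F): it is in state L.
By R11 (it is exempt, it is employed): it carries flag A1.
By R12 (it is in state L, it is classified as Q): it carries flag W1.
By R6 (it carries flag A1, it carries flag W1): it carries flag E.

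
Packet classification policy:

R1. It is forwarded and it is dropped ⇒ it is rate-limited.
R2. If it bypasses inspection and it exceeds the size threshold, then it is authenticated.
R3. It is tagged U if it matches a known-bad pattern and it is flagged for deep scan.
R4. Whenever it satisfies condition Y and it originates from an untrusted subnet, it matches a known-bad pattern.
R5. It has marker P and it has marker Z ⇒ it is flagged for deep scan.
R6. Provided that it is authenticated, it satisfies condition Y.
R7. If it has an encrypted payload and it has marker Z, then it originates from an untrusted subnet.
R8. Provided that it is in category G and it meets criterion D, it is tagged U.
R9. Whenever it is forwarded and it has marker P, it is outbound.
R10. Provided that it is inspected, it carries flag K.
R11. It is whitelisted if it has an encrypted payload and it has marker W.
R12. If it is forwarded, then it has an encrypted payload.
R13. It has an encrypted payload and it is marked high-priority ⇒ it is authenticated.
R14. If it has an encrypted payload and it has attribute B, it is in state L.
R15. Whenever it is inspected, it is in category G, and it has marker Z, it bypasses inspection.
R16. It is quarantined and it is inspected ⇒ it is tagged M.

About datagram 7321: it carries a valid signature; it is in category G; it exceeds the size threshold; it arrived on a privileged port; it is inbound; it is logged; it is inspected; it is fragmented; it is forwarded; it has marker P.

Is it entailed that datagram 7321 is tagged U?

Forward chaining from the given facts derives: is outbound, carries flag K, has an encrypted payload.
Rules concluding "it is tagged U": R3 needs "it matches a known-bad pattern"; R8 needs "it meets criterion D" — none of these are established.

No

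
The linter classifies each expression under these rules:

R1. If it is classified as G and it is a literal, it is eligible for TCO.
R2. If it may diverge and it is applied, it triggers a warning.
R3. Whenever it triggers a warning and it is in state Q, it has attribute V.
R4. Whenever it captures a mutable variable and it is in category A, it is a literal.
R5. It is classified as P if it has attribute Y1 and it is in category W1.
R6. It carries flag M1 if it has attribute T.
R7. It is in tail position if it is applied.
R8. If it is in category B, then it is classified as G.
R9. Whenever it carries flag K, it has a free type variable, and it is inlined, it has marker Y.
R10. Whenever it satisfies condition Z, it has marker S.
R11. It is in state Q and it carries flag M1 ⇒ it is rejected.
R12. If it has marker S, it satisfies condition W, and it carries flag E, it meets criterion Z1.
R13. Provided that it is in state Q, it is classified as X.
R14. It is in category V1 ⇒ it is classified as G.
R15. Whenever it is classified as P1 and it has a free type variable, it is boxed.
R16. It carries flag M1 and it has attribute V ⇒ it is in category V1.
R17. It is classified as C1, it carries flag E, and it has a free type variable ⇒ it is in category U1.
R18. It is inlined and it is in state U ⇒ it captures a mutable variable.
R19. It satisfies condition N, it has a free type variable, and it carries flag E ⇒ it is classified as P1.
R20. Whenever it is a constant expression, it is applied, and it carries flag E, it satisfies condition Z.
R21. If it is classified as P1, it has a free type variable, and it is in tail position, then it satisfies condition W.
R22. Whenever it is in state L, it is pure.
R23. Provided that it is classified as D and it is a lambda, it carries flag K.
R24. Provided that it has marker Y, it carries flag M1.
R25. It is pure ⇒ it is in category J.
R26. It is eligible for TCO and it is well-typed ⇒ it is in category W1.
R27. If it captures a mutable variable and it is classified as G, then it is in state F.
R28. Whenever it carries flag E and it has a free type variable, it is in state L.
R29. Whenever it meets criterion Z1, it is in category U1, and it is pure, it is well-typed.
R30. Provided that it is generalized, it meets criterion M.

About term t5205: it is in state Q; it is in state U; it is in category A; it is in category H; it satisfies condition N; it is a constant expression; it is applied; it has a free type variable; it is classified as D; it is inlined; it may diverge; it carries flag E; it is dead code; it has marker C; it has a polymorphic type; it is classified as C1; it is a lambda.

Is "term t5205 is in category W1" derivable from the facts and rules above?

Yes

By R2 (it may diverge, it is applied): it triggers a warning.
By R3 (it triggers a warning, it is in state Q): it has attribute V.
By R7 (it is applied): it is in tail position.
By R17 (it is classified as C1, it carries flag E, it has a free type variable): it is in category U1.
By R18 (it is inlined, it is in state U): it captures a mutable variable.
By R19 (it satisfies condition N, it has a free type variable, it carries flag E): it is classified as P1.
By R20 (it is a constant expression, it is applied, it carries flag E): it satisfies condition Z.
By R21 (it is classified as P1, it has a free type variable, it is in tail position): it satisfies condition W.
By R23 (it is classified as D, it is a lambda): it carries flag K.
By R28 (it carries flag E, it has a free type variable): it is in state L.
By R4 (it captures a mutable variable, it is in category A): it is a literal.
By R9 (it carries flag K, it has a free type variable, it is inlined): it has marker Y.
By R10 (it satisfies condition Z): it has marker S.
By R12 (it has marker S, it satisfies condition W, it carries flag E): it meets criterion Z1.
By R22 (it is in state L): it is pure.
By R24 (it has marker Y): it carries flag M1.
By R29 (it meets criterion Z1, it is in category U1, it is pure): it is well-typed.
By R16 (it carries flag M1, it has attribute V): it is in category V1.
By R14 (it is in category V1): it is classified as G.
By R1 (it is classified as G, it is a literal): it is eligible for TCO.
By R26 (it is eligible for TCO, it is well-typed): it is in category W1.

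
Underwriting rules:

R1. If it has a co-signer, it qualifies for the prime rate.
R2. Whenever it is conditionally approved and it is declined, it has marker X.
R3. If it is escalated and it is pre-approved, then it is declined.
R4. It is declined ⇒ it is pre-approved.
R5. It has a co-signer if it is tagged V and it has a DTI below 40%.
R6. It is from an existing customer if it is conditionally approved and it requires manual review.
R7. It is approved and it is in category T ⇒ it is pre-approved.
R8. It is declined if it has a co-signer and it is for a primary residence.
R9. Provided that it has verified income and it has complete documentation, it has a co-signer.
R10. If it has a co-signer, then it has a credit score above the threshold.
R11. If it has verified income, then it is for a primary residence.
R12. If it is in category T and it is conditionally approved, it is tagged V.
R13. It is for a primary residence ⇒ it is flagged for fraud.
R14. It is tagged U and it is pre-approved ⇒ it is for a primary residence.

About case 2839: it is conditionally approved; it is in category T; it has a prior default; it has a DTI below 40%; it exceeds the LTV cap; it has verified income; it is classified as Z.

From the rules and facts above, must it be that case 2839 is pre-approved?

Yes

By R11 (it has verified income): it is for a primary residence.
By R12 (it is in category T, it is conditionally approved): it is tagged V.
By R5 (it is tagged V, it has a DTI below 40%): it has a co-signer.
By R8 (it has a co-signer, it is for a primary residence): it is declined.
By R4 (it is declined): it is pre-approved.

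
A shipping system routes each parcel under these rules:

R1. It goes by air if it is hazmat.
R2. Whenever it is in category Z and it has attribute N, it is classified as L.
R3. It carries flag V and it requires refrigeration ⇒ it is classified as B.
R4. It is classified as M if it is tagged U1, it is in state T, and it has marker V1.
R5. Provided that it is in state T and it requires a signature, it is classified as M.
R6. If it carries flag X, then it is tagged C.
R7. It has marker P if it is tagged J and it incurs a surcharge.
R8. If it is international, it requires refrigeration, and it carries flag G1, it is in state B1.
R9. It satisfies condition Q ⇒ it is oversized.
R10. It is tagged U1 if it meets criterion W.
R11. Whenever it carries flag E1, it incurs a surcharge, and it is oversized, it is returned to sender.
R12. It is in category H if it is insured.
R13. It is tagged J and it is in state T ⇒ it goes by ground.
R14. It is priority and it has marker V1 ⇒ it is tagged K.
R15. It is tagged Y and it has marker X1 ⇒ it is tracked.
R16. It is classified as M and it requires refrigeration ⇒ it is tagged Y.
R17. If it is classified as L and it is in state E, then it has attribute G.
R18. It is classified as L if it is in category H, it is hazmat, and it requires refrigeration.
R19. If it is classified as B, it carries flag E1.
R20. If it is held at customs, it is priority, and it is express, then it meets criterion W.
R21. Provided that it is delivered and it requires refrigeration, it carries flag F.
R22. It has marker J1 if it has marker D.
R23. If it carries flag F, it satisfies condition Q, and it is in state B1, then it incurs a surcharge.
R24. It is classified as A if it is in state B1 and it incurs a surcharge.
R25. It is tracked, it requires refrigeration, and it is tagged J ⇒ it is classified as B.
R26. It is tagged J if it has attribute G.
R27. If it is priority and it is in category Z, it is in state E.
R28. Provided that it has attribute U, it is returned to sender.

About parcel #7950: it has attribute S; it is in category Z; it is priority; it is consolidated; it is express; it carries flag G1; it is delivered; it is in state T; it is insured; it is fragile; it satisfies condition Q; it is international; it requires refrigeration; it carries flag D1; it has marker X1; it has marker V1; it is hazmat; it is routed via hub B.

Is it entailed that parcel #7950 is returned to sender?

Forward chaining from the given facts derives: goes by air, is in state B1, is oversized, is in category H, is tagged K, is classified as L, carries flag F, incurs a surcharge, is classified as A, is in state E, has attribute G, is tagged J, has marker P, goes by ground.
Rules concluding "it is returned to sender": R11 needs "it carries flag E1"; R28 needs "it has attribute U" — none of these are established.

No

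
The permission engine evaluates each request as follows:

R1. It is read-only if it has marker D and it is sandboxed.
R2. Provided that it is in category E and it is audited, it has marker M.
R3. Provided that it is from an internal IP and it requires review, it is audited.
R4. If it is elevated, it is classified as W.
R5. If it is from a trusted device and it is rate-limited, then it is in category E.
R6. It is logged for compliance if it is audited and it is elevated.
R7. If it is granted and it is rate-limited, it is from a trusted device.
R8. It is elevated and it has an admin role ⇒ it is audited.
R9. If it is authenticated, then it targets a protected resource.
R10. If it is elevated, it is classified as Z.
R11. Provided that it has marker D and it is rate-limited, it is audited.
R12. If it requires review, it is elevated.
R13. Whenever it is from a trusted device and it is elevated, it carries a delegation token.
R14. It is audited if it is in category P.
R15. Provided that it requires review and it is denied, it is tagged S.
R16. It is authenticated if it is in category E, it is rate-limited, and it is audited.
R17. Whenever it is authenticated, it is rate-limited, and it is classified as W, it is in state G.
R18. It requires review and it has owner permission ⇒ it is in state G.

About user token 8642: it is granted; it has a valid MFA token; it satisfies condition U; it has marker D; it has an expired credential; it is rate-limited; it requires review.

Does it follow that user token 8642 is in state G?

By R7 (it is granted, it is rate-limited): it is from a trusted device.
By R11 (it has marker D, it is rate-limited): it is audited.
By R12 (it requires review): it is elevated.
By R4 (it is elevated): it is classified as W.
By R5 (it is from a trusted device, it is rate-limited): it is in category E.
By R16 (it is in category E, it is rate-limited, it is audited): it is authenticated.
By R17 (it is authenticated, it is rate-limited, it is classified as W): it is in state G.

Yes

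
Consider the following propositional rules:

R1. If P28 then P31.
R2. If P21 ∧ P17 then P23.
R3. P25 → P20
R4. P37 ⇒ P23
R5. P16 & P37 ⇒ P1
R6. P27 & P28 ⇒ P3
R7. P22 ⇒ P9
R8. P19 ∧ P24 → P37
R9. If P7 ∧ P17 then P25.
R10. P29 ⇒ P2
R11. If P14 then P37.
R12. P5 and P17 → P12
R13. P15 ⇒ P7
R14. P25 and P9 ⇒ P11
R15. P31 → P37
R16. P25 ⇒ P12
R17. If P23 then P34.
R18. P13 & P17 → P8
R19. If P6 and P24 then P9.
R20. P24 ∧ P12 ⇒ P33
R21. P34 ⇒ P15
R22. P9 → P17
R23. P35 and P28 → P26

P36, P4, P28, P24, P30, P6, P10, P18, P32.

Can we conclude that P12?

P31  (by R1: P28)
P37  (by R15: P31)
P9  (by R19: P6, P24)
P17  (by R22: P9)
P23  (by R4: P37)
P34  (by R17: P23)
P15  (by R21: P34)
P7  (by R13: P15)
P25  (by R9: P7, P17)
P12  (by R16: P25)

Yes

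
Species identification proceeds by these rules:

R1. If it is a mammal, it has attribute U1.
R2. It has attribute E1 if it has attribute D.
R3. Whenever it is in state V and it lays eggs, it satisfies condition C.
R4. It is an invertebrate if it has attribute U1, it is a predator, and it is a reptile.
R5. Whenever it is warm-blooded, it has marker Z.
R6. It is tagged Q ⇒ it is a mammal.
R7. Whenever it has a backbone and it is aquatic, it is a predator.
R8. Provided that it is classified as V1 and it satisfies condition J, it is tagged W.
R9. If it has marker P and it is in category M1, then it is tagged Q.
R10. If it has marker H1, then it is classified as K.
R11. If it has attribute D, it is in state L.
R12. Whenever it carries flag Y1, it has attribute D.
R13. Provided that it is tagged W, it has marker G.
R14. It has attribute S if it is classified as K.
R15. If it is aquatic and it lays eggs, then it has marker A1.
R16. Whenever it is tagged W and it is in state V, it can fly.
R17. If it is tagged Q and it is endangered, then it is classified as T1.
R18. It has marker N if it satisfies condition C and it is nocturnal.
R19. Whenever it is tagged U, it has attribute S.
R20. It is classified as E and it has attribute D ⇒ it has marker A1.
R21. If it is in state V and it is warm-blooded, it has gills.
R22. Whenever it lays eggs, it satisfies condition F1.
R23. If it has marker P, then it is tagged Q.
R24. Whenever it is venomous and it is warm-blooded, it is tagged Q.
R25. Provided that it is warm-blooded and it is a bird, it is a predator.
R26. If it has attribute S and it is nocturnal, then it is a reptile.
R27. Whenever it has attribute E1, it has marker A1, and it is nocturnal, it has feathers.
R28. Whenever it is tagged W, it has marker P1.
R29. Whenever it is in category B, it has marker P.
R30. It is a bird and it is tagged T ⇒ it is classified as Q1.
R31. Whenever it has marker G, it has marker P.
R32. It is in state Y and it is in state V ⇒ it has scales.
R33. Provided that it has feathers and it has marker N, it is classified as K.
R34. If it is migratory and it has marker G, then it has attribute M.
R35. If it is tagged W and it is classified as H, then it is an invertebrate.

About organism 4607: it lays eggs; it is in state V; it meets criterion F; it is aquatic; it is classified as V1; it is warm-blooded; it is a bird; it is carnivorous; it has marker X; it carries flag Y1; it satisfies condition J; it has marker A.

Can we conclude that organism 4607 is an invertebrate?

Forward chaining from the given facts derives: satisfies condition C, has marker Z, is tagged W, has attribute D, has marker G, has marker A1, can fly, has gills, satisfies condition F1, is a predator, has marker P1, has marker P, has attribute E1, is in state L, is tagged Q, is a mammal, has attribute U1.
Rules concluding "it is an invertebrate": R4 needs "it is a reptile"; R35 needs "it is classified as H" — none of these are established.

No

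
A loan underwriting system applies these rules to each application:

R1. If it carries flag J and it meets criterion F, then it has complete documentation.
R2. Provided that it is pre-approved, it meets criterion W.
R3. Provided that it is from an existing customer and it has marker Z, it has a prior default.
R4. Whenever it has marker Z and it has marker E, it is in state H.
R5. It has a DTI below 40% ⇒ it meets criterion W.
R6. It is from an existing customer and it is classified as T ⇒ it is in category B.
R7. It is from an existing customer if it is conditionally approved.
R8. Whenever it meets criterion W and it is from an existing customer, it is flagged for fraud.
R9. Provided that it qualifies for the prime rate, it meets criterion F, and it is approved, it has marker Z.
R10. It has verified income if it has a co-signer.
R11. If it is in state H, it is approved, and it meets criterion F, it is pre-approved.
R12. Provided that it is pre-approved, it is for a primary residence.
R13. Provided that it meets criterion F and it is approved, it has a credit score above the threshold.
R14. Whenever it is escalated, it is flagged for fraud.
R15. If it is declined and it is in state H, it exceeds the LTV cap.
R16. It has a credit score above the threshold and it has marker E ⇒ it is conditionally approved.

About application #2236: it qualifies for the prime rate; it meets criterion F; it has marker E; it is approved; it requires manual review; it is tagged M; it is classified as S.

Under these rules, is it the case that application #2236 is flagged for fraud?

Yes

By R9 (it qualifies for the prime rate, it meets criterion F, it is approved): it has marker Z.
By R13 (it meets criterion F, it is approved): it has a credit score above the threshold.
By R16 (it has a credit score above the threshold, it has marker E): it is conditionally approved.
By R4 (it has marker Z, it has marker E): it is in state H.
By R7 (it is conditionally approved): it is from an existing customer.
By R11 (it is in state H, it is approved, it meets criterion F): it is pre-approved.
By R2 (it is pre-approved): it meets criterion W.
By R8 (it meets criterion W, it is from an existing customer): it is flagged for fraud.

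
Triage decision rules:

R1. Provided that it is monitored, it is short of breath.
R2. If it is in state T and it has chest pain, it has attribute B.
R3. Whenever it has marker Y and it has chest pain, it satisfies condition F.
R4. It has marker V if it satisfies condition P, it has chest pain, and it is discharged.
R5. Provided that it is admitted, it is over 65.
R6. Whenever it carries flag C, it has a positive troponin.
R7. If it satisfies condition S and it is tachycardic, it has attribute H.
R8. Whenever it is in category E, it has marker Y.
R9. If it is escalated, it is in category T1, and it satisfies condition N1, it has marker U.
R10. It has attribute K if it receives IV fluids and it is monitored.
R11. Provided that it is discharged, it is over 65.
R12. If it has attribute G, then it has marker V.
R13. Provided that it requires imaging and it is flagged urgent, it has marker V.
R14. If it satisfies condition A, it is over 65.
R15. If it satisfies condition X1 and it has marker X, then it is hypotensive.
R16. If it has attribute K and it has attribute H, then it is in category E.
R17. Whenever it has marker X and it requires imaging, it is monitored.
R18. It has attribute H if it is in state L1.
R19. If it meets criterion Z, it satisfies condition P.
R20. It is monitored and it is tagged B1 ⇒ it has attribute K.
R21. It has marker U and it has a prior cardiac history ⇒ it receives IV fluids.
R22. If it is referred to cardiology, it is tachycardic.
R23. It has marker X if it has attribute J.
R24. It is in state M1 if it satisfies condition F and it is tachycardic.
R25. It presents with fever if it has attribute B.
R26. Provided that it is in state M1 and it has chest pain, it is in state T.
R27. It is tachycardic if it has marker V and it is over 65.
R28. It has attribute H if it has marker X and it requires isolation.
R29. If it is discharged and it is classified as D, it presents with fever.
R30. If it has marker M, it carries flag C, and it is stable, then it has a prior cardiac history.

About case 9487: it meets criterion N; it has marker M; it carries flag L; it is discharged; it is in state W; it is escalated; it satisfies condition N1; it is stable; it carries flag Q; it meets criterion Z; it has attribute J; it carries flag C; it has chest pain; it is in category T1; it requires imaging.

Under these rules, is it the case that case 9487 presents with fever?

Forward chaining from the given facts derives: has a positive troponin, has marker U, is over 65, satisfies condition P, has marker X, has a prior cardiac history, has marker V, is monitored, receives IV fluids, is tachycardic, is short of breath, has attribute K.
Rules concluding "it presents with fever": R25 needs "it has attribute B"; R29 needs "it is classified as D" — none of these are established.

No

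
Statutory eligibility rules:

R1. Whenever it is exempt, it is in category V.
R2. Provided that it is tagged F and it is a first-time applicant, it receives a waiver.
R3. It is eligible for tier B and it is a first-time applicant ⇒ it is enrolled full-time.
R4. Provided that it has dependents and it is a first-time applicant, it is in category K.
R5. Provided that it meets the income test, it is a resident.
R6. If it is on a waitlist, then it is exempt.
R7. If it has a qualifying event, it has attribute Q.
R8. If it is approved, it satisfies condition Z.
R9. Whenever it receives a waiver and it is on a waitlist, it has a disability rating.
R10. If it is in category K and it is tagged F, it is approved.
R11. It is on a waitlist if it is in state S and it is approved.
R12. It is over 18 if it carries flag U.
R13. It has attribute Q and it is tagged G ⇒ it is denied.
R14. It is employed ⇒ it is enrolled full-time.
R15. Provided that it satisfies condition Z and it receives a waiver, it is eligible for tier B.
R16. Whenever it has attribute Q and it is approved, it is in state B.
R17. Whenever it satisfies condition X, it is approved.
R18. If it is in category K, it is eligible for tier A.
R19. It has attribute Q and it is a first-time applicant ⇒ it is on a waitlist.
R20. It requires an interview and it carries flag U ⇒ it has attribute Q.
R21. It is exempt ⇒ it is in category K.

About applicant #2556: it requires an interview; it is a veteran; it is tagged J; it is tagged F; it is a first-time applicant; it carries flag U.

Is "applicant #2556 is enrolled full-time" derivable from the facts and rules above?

By R2 (it is tagged F, it is a first-time applicant): it receives a waiver.
By R20 (it requires an interview, it carries flag U): it has attribute Q.
By R19 (it has attribute Q, it is a first-time applicant): it is on a waitlist.
By R6 (it is on a waitlist): it is exempt.
By R21 (it is exempt): it is in category K.
By R10 (it is in category K, it is tagged F): it is approved.
By R8 (it is approved): it satisfies condition Z.
By R15 (it satisfies condition Z, it receives a waiver): it is eligible for tier B.
By R3 (it is eligible for tier B, it is a first-time applicant): it is enrolled full-time.

Yes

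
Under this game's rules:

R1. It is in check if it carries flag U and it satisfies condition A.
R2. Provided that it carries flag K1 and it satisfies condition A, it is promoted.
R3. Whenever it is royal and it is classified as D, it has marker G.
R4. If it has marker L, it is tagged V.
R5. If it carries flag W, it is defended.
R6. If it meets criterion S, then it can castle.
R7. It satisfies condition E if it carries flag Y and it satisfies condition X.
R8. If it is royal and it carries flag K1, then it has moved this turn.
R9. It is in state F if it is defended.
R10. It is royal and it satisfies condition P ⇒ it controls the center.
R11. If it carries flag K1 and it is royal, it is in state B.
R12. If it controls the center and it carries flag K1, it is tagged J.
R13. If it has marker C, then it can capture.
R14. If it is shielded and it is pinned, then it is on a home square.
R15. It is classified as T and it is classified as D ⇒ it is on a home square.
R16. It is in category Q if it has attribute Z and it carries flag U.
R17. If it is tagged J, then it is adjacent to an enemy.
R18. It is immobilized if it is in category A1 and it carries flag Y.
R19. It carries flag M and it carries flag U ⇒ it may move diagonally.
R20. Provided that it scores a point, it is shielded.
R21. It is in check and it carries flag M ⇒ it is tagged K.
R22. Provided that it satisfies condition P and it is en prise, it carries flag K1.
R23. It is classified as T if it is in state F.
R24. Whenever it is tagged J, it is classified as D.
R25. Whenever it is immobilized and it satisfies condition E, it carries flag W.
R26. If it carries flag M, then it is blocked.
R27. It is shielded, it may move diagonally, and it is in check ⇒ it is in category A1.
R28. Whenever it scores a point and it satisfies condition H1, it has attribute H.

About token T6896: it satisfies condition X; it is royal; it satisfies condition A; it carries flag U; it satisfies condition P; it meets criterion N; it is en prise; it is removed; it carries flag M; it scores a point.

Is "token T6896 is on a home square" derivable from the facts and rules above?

Forward chaining from the given facts derives: is in check, controls the center, may move diagonally, is shielded, is tagged K, carries flag K1, is blocked, is in category A1, is promoted, has moved this turn, is in state B, is tagged J, is adjacent to an enemy, is classified as D, has marker G.
Rules concluding "it is on a home square": R14 needs "it is pinned"; R15 needs "it is classified as T" — none of these are established.

No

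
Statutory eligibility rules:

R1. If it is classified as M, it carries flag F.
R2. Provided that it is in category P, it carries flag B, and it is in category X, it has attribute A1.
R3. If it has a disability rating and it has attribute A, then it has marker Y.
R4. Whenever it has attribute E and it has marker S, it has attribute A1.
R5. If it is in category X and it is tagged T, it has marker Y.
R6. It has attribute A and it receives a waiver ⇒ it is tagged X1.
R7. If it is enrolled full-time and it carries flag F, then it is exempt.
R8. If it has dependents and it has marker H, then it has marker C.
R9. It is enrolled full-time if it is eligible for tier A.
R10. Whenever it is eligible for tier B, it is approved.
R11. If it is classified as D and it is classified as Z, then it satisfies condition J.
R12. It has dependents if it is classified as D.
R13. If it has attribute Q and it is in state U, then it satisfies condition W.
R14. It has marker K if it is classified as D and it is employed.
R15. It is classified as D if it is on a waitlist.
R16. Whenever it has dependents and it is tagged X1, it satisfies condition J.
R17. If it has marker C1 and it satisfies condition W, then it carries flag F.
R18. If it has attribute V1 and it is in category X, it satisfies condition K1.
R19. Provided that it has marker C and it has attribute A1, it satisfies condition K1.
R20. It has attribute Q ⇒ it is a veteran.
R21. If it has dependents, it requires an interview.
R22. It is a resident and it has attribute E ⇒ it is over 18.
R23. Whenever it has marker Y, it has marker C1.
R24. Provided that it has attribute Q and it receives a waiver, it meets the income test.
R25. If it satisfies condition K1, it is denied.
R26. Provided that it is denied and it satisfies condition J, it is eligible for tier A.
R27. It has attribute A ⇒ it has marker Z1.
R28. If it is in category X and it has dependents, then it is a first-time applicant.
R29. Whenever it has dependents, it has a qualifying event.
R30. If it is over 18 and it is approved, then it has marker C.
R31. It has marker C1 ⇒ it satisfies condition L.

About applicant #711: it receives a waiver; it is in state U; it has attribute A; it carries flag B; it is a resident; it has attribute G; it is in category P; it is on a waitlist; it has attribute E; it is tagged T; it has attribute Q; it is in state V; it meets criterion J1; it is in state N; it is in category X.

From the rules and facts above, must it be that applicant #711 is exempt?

Forward chaining from the given facts derives: has attribute A1, has marker Y, is tagged X1, satisfies condition W, is classified as D, is a veteran, is over 18, has marker C1, meets the income test, has marker Z1, satisfies condition L, has dependents, satisfies condition J, carries flag F, requires an interview, is a first-time applicant, has a qualifying event.
The only rule concluding "it is exempt" is R7, which needs "it is enrolled full-time"; that is never established.

No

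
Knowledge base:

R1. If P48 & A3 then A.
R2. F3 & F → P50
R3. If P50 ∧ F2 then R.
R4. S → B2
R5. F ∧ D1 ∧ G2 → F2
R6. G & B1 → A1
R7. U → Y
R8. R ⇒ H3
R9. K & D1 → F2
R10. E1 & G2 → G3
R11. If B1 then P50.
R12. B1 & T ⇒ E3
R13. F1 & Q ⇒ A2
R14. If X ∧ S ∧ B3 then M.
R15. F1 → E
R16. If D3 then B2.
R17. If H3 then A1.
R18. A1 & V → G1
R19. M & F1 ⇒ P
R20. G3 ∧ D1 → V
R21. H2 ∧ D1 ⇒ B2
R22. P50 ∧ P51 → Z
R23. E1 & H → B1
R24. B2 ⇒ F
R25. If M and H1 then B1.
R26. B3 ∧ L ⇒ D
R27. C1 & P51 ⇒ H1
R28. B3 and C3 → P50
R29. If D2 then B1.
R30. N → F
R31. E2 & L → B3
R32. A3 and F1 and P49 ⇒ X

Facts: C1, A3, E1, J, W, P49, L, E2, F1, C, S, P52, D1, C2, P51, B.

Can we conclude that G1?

No

Forward chaining from the given facts derives: B2, E, F, H1, B3, X, M, P, B1, D, P50, Z.
The only rule concluding G1 is R18, which needs A1; that is never established.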